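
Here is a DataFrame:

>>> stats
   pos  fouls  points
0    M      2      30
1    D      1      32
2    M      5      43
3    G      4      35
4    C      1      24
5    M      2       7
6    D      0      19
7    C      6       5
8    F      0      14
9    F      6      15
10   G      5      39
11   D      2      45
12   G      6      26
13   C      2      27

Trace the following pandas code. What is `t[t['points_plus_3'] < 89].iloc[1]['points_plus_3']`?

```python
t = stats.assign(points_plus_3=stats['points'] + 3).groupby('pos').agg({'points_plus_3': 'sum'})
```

35

add column points_plus_3 = stats['points'] + 3:
   pos  fouls  points  points_plus_3
0    M      2      30             33
1    D      1      32             35
2    M      5      43             46
3    G      4      35             38
4    C      1      24             27
5    M      2       7             10
6    D      0      19             22
7    C      6       5              8
8    F      0      14             17
9    F      6      15             18
10   G      5      39             42
11   D      2      45             48
12   G      6      26             29
13   C      2      27             30
group by pos, sum of points_plus_3:
     points_plus_3
pos               
C               65
D              105
F               35
G              109
M               89
filter rows where points_plus_3 < 89:
     points_plus_3
pos               
C               65
F               35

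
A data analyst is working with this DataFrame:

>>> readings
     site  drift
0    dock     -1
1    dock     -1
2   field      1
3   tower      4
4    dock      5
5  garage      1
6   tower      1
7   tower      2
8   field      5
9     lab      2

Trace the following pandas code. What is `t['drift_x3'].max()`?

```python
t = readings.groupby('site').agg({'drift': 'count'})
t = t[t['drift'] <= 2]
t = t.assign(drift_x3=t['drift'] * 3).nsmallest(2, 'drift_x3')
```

group by site, count of drift:
        drift
site         
dock        3
field       2
garage      1
lab         1
tower       3
filter rows where drift <= 2:
        drift
site         
field       2
garage      1
lab         1
add column drift_x3 = t['drift'] * 3:
        drift  drift_x3
site                   
field       2         6
garage      1         3
lab         1         3
take 2 rows with smallest drift_x3:
        drift  drift_x3
site                   
garage      1         3
lab         1         3
So max() = 3.

3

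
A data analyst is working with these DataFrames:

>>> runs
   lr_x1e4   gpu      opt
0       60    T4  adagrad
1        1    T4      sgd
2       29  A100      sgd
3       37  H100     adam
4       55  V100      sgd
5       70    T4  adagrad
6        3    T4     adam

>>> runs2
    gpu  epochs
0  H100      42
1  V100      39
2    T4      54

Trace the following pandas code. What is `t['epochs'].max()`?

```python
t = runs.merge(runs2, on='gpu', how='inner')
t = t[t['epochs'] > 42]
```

54

merge on 'gpu' (how='inner') → 6 rows:
   lr_x1e4   gpu      opt  epochs
0       60    T4  adagrad      54
1        1    T4      sgd      54
2       37  H100     adam      42
3       55  V100      sgd      39
4       70    T4  adagrad      54
5        3    T4     adam      54
filter rows where epochs > 42:
   lr_x1e4 gpu      opt  epochs
0       60  T4  adagrad      54
1        1  T4      sgd      54
4       70  T4  adagrad      54
5        3  T4     adam      54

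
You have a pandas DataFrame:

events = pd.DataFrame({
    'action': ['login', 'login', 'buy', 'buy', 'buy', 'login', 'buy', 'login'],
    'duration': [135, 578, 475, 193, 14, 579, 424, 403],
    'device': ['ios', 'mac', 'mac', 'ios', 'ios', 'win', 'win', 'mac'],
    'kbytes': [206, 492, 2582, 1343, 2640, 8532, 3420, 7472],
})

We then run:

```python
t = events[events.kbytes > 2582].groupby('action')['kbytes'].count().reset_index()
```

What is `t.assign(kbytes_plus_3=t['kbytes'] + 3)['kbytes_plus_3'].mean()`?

5.0

filter rows where kbytes > 2582:
  action  duration device  kbytes
4    buy        14    ios    2640
5  login       579    win    8532
6    buy       424    win    3420
7  login       403    mac    7472
group by action, count of kbytes:
action
buy      2
login    2
Name: kbytes, dtype: int64
reset_index():
  action  kbytes
0    buy       2
1  login       2
add column kbytes_plus_3 = t['kbytes'] + 3:
  action  kbytes  kbytes_plus_3
0    buy       2              5
1  login       2              5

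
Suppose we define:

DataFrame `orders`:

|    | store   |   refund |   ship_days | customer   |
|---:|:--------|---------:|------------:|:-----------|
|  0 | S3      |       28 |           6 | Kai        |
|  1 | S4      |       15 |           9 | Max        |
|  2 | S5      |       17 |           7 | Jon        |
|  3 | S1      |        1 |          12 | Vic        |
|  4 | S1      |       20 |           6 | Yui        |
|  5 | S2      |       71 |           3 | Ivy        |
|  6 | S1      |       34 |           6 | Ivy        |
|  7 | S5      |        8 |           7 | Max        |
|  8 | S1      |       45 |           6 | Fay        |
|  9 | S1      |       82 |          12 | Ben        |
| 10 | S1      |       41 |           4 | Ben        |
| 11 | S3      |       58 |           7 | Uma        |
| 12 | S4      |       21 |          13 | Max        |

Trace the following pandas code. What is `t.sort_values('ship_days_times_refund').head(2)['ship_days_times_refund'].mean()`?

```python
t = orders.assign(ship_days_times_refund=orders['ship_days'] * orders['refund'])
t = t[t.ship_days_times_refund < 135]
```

add column ship_days_times_refund = orders['ship_days'] * orders['refund']:
   store  refund  ship_days customer  ship_days_times_refund
0     S3      28          6      Kai                     168
1     S4      15          9      Max                     135
2     S5      17          7      Jon                     119
3     S1       1         12      Vic                      12
4     S1      20          6      Yui                     120
5     S2      71          3      Ivy                     213
6     S1      34          6      Ivy                     204
7     S5       8          7      Max                      56
8     S1      45          6      Fay                     270
9     S1      82         12      Ben                     984
10    S1      41          4      Ben                     164
11    S3      58          7      Uma                     406
12    S4      21         13      Max                     273
filter rows where ship_days_times_refund < 135:
  store  refund  ship_days customer  ship_days_times_refund
2    S5      17          7      Jon                     119
3    S1       1         12      Vic                      12
4    S1      20          6      Yui                     120
7    S5       8          7      Max                      56
sort by ship_days_times_refund:
  store  refund  ship_days customer  ship_days_times_refund
3    S1       1         12      Vic                      12
7    S5       8          7      Max                      56
2    S5      17          7      Jon                     119
4    S1      20          6      Yui                     120
take first 2 rows:
  store  refund  ship_days customer  ship_days_times_refund
3    S1       1         12      Vic                      12
7    S5       8          7      Max                      56

34.0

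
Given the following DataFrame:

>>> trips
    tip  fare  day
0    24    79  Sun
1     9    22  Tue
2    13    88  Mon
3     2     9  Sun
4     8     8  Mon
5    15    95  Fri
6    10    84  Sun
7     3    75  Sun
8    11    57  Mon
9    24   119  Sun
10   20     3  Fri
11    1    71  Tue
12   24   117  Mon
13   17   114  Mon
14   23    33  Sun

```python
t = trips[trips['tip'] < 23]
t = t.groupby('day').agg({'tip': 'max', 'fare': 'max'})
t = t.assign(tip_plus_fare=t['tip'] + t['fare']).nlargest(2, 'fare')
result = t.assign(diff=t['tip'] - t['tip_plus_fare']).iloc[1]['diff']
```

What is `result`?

-95

filter rows where tip < 23:
    tip  fare  day
1     9    22  Tue
2    13    88  Mon
3     2     9  Sun
4     8     8  Mon
5    15    95  Fri
6    10    84  Sun
7     3    75  Sun
8    11    57  Mon
10   20     3  Fri
11    1    71  Tue
13   17   114  Mon
group by day: max(tip), max(fare):
     tip  fare
day           
Fri   20    95
Mon   17   114
Sun   10    84
Tue    9    71
add column tip_plus_fare = t['tip'] + t['fare']:
     tip  fare  tip_plus_fare
day                          
Fri   20    95            115
Mon   17   114            131
Sun   10    84             94
Tue    9    71             80
take 2 rows with largest fare:
     tip  fare  tip_plus_fare
day                          
Mon   17   114            131
Fri   20    95            115
add column diff = t['tip'] - t['tip_plus_fare']:
     tip  fare  tip_plus_fare  diff
day                                
Mon   17   114            131  -114
Fri   20    95            115   -95
The value at position 1, column 'diff' is -95.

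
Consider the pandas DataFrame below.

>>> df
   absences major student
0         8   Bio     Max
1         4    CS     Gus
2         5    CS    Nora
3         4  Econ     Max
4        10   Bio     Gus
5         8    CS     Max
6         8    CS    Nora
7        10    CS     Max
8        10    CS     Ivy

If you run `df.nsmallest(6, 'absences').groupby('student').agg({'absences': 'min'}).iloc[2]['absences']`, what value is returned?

5

take 6 rows with smallest absences:
   absences major student
1         4    CS     Gus
3         4  Econ     Max
2         5    CS    Nora
0         8   Bio     Max
5         8    CS     Max
6         8    CS    Nora
group by student, min of absences:
         absences
student          
Gus             4
Max             4
Nora            5
So iloc[2]['absences'] = 5.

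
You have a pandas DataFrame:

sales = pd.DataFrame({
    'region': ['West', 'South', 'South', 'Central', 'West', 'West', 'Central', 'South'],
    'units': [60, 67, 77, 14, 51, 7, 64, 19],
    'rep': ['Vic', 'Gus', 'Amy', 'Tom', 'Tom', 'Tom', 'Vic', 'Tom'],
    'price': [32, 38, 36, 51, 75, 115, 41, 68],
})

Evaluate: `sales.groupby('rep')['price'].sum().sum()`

456

group by rep, sum of price:
rep
Amy     36
Gus     38
Tom    309
Vic     73
Name: price, dtype: int64
sum of the resulting series → 456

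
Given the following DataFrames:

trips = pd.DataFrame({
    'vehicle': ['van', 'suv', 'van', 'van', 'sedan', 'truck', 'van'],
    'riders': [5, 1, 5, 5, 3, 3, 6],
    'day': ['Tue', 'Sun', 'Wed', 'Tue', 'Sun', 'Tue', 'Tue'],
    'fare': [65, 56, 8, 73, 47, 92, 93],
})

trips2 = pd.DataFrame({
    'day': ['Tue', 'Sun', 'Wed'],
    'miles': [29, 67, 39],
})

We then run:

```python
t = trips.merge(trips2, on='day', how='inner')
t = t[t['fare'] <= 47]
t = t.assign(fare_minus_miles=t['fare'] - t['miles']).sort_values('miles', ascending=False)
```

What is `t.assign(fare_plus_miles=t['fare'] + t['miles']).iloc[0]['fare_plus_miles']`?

merge on 'day' (how='inner') → 7 rows:
  vehicle  riders  day  fare  miles
0     van       5  Tue    65     29
1     suv       1  Sun    56     67
2     van       5  Wed     8     39
3     van       5  Tue    73     29
4   sedan       3  Sun    47     67
5   truck       3  Tue    92     29
6     van       6  Tue    93     29
filter rows where fare <= 47:
  vehicle  riders  day  fare  miles
2     van       5  Wed     8     39
4   sedan       3  Sun    47     67
add column fare_minus_miles = t['fare'] - t['miles']:
  vehicle  riders  day  fare  miles  fare_minus_miles
2     van       5  Wed     8     39               -31
4   sedan       3  Sun    47     67               -20
sort by miles descending:
  vehicle  riders  day  fare  miles  fare_minus_miles
4   sedan       3  Sun    47     67               -20
2     van       5  Wed     8     39               -31
add column fare_plus_miles = t['fare'] + t['miles']:
  vehicle  riders  day  fare  miles  fare_minus_miles  fare_plus_miles
4   sedan       3  Sun    47     67               -20              114
2     van       5  Wed     8     39               -31               47

114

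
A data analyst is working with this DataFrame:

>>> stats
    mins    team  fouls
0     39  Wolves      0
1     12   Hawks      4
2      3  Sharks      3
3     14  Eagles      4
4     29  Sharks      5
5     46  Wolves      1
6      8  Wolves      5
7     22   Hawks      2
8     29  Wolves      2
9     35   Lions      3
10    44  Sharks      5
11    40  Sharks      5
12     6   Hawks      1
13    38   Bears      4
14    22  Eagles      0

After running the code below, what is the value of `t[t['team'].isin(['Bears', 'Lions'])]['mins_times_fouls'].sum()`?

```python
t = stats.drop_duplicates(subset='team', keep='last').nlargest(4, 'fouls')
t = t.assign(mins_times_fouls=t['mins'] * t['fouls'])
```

257

drop duplicate team (keep=last):
    mins    team  fouls
8     29  Wolves      2
9     35   Lions      3
11    40  Sharks      5
12     6   Hawks      1
13    38   Bears      4
14    22  Eagles      0
take 4 rows with largest fouls:
    mins    team  fouls
11    40  Sharks      5
13    38   Bears      4
9     35   Lions      3
8     29  Wolves      2
add column mins_times_fouls = t['mins'] * t['fouls']:
    mins    team  fouls  mins_times_fouls
11    40  Sharks      5               200
13    38   Bears      4               152
9     35   Lions      3               105
8     29  Wolves      2                58
filter rows where team in ['Bears', 'Lions']:
    mins   team  fouls  mins_times_fouls
13    38  Bears      4               152
9     35  Lions      3               105
Taking the sum of column 'mins_times_fouls' gives 257.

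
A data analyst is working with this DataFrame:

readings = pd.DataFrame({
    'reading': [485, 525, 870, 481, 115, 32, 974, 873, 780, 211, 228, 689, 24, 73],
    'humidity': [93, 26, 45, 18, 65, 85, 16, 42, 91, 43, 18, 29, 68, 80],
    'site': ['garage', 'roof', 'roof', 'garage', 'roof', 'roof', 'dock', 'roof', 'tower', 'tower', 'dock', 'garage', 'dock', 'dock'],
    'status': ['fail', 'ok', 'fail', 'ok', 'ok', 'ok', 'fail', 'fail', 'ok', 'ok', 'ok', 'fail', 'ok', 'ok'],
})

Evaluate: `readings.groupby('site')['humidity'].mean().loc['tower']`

67.0

group by site, mean of humidity:
site
dock      45.500000
garage    46.666667
roof      52.600000
tower     67.000000
Name: humidity, dtype: float64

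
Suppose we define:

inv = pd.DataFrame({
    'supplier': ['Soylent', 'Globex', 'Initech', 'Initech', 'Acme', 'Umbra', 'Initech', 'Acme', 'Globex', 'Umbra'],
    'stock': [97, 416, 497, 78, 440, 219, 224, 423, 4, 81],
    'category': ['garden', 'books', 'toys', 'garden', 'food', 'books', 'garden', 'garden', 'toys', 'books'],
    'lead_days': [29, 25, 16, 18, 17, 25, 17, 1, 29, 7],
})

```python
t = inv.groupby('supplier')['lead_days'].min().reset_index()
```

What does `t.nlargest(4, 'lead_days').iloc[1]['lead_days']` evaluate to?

group by supplier, min of lead_days:
supplier
Acme        1
Globex     25
Initech    16
Soylent    29
Umbra       7
Name: lead_days, dtype: int64
reset_index():
  supplier  lead_days
0     Acme          1
1   Globex         25
2  Initech         16
3  Soylent         29
4    Umbra          7
take 4 rows with largest lead_days:
  supplier  lead_days
3  Soylent         29
1   Globex         25
2  Initech         16
4    Umbra          7
Reading off the value at position 1, column 'lead_days', we get 25.

25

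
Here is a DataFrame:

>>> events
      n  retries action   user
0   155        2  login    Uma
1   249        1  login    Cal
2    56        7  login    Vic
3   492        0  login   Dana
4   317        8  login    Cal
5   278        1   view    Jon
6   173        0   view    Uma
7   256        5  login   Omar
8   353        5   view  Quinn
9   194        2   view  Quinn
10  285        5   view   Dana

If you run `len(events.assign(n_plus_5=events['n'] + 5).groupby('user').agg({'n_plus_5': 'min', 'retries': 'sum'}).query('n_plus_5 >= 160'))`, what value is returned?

6

add column n_plus_5 = events['n'] + 5:
      n  retries action   user  n_plus_5
0   155        2  login    Uma       160
1   249        1  login    Cal       254
2    56        7  login    Vic        61
3   492        0  login   Dana       497
4   317        8  login    Cal       322
5   278        1   view    Jon       283
6   173        0   view    Uma       178
7   256        5  login   Omar       261
8   353        5   view  Quinn       358
9   194        2   view  Quinn       199
10  285        5   view   Dana       290
group by user: min(n_plus_5), sum(retries):
       n_plus_5  retries
user                    
Cal         254        9
Dana        290        5
Jon         283        1
Omar        261        5
Quinn       199        7
Uma         160        2
Vic          61        7
filter rows where n_plus_5 >= 160:
       n_plus_5  retries
user                    
Cal         254        9
Dana        290        5
Jon         283        1
Omar        261        5
Quinn       199        7
Uma         160        2
So query('n_plus_5 >= 160')) = 6.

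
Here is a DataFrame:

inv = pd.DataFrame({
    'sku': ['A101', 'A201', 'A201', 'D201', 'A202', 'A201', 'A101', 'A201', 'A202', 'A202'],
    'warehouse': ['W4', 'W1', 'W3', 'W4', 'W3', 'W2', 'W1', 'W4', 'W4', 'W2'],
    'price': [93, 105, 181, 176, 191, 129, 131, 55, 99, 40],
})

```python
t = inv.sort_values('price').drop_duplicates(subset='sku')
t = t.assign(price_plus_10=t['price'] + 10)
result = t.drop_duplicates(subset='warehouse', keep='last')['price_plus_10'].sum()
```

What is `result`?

236

sort by price:
    sku warehouse  price
9  A202        W2     40
7  A201        W4     55
0  A101        W4     93
8  A202        W4     99
1  A201        W1    105
5  A201        W2    129
6  A101        W1    131
3  D201        W4    176
2  A201        W3    181
4  A202        W3    191
drop duplicate sku (keep=first):
    sku warehouse  price
9  A202        W2     40
7  A201        W4     55
0  A101        W4     93
3  D201        W4    176
add column price_plus_10 = t['price'] + 10:
    sku warehouse  price  price_plus_10
9  A202        W2     40             50
7  A201        W4     55             65
0  A101        W4     93            103
3  D201        W4    176            186
drop duplicate warehouse (keep=last):
    sku warehouse  price  price_plus_10
9  A202        W2     40             50
3  D201        W4    176            186
Finally, sum of column 'price_plus_10' = 236.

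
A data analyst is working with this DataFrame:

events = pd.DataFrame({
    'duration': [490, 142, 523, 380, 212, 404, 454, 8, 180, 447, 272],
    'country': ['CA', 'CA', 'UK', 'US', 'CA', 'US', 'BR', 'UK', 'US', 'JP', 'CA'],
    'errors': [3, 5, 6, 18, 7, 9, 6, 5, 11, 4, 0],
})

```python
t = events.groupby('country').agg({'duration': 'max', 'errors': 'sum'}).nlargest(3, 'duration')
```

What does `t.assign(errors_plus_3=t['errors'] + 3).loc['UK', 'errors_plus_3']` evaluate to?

group by country: max(duration), sum(errors):
         duration  errors
country                  
BR            454       6
CA            490      15
JP            447       4
UK            523      11
US            404      38
take 3 rows with largest duration:
         duration  errors
country                  
UK            523      11
CA            490      15
BR            454       6
add column errors_plus_3 = t['errors'] + 3:
         duration  errors  errors_plus_3
country                                 
UK            523      11             14
CA            490      15             18
BR            454       6              9
The value at row 'UK', column 'errors_plus_3' is 14.

14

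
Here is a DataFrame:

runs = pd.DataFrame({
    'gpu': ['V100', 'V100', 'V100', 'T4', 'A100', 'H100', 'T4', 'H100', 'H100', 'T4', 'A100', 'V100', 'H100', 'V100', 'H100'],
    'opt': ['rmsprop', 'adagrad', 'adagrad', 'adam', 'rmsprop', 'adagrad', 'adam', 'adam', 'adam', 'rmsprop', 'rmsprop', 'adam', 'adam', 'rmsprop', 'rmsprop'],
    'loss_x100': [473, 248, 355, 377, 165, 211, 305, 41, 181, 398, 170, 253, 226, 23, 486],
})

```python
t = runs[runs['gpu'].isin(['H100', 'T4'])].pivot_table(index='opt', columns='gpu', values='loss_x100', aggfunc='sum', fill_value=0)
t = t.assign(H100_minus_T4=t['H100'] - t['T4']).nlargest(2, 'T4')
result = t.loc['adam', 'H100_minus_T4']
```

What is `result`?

-234

filter rows where gpu in ['H100', 'T4']:
     gpu      opt  loss_x100
3     T4     adam        377
5   H100  adagrad        211
6     T4     adam        305
7   H100     adam         41
8   H100     adam        181
9     T4  rmsprop        398
12  H100     adam        226
14  H100  rmsprop        486
pivot: rows=opt, cols=gpu, sum(loss_x100):
gpu      H100   T4
opt               
adagrad   211    0
adam      448  682
rmsprop   486  398
add column H100_minus_T4 = t['H100'] - t['T4']:
gpu      H100   T4  H100_minus_T4
opt                              
adagrad   211    0            211
adam      448  682           -234
rmsprop   486  398             88
take 2 rows with largest T4:
gpu      H100   T4  H100_minus_T4
opt                              
adam      448  682           -234
rmsprop   486  398             88
Reading off the value at row 'adam', column 'H100_minus_T4', we get -234.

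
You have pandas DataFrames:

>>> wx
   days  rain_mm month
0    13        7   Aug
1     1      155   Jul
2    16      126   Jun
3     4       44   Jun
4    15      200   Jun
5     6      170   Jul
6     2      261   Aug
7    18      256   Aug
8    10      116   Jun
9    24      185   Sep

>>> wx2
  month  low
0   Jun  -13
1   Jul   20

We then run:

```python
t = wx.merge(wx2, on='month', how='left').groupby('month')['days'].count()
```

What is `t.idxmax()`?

merge on 'month' (how='left') → 10 rows:
   days  rain_mm month   low
0    13        7   Aug   NaN
1     1      155   Jul  20.0
2    16      126   Jun -13.0
3     4       44   Jun -13.0
4    15      200   Jun -13.0
5     6      170   Jul  20.0
6     2      261   Aug   NaN
7    18      256   Aug   NaN
8    10      116   Jun -13.0
9    24      185   Sep   NaN
group by month, count of days:
month
Aug    3
Jul    2
Jun    4
Sep    1
Name: days, dtype: int64
So idxmax() = Jun.

Jun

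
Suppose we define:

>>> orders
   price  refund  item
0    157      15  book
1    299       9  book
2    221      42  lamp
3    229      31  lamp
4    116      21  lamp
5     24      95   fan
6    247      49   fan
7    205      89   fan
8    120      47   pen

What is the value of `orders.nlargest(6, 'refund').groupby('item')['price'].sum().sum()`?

take 6 rows with largest refund:
   price  refund  item
5     24      95   fan
7    205      89   fan
6    247      49   fan
8    120      47   pen
2    221      42  lamp
3    229      31  lamp
group by item, sum of price:
item
fan     476
lamp    450
pen     120
Name: price, dtype: int64
sum of the resulting series → 1046

1046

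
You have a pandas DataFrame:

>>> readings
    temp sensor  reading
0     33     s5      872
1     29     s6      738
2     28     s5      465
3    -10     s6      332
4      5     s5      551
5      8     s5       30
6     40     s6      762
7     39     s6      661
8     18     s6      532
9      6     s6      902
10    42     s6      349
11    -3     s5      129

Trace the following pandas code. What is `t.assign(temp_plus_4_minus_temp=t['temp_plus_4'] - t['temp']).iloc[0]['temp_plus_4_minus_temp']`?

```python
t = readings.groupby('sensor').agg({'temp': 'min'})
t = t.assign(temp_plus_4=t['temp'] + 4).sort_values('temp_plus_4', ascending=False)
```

group by sensor, min of temp:
        temp
sensor      
s5        -3
s6       -10
add column temp_plus_4 = t['temp'] + 4:
        temp  temp_plus_4
sensor                   
s5        -3            1
s6       -10           -6
sort by temp_plus_4 descending:
        temp  temp_plus_4
sensor                   
s5        -3            1
s6       -10           -6
add column temp_plus_4_minus_temp = t['temp_plus_4'] - t['temp']:
        temp  temp_plus_4  temp_plus_4_minus_temp
sensor                                           
s5        -3            1                       4
s6       -10           -6                       4
Reading off the value at position 0, column 'temp_plus_4_minus_temp', we get 4.

4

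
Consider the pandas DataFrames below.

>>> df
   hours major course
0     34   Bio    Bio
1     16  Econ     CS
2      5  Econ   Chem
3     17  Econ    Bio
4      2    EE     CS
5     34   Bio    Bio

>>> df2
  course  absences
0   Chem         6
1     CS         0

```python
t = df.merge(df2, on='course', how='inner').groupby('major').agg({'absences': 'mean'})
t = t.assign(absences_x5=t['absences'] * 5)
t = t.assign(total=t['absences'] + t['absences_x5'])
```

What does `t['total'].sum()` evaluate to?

merge on 'course' (how='inner') → 3 rows:
   hours major course  absences
0     16  Econ     CS         0
1      5  Econ   Chem         6
2      2    EE     CS         0
group by major, mean of absences:
       absences
major          
EE          0.0
Econ        3.0
add column absences_x5 = t['absences'] * 5:
       absences  absences_x5
major                       
EE          0.0          0.0
Econ        3.0         15.0
add column total = t['absences'] + t['absences_x5']:
       absences  absences_x5  total
major                              
EE          0.0          0.0    0.0
Econ        3.0         15.0   18.0
Finally, sum of column 'total' = 18.0.

18.0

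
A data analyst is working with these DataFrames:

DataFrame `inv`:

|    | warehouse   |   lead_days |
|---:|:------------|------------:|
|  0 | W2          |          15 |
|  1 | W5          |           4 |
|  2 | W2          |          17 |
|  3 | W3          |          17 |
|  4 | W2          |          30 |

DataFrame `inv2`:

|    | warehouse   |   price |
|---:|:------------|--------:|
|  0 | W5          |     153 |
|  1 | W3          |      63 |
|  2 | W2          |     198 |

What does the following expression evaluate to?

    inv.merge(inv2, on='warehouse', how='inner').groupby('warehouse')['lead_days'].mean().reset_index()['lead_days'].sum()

merge on 'warehouse' (how='inner') → 5 rows:
  warehouse  lead_days  price
0        W2         15    198
1        W5          4    153
2        W2         17    198
3        W3         17     63
4        W2         30    198
group by warehouse, mean of lead_days:
warehouse
W2    20.666667
W3    17.000000
W5     4.000000
Name: lead_days, dtype: float64
reset_index():
  warehouse  lead_days
0        W2  20.666667
1        W3  17.000000
2        W5   4.000000
Finally, sum of column 'lead_days' = 41.6666666667.

41.6666666667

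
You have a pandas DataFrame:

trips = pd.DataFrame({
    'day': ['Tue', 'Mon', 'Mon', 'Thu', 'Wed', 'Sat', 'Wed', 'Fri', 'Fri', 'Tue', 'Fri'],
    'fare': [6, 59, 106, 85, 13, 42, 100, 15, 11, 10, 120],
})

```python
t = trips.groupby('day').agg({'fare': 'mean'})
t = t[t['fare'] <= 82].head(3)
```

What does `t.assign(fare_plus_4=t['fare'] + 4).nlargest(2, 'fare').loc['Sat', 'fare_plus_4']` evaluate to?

46.0

group by day, mean of fare:
          fare
day           
Fri  48.666667
Mon  82.500000
Sat  42.000000
Thu  85.000000
Tue   8.000000
Wed  56.500000
filter rows where fare <= 82:
          fare
day           
Fri  48.666667
Sat  42.000000
Tue   8.000000
Wed  56.500000
take first 3 rows:
          fare
day           
Fri  48.666667
Sat  42.000000
Tue   8.000000
add column fare_plus_4 = t['fare'] + 4:
          fare  fare_plus_4
day                        
Fri  48.666667    52.666667
Sat  42.000000    46.000000
Tue   8.000000    12.000000
take 2 rows with largest fare:
          fare  fare_plus_4
day                        
Fri  48.666667    52.666667
Sat  42.000000    46.000000
Hence 46.0.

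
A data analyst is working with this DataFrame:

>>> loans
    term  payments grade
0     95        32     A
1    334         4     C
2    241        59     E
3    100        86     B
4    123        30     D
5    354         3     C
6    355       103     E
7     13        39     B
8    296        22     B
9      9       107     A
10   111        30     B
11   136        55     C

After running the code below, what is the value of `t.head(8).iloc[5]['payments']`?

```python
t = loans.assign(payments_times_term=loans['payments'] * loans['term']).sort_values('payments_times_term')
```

30

add column payments_times_term = loans['payments'] * loans['term']:
    term  payments grade  payments_times_term
0     95        32     A                 3040
1    334         4     C                 1336
2    241        59     E                14219
3    100        86     B                 8600
4    123        30     D                 3690
5    354         3     C                 1062
6    355       103     E                36565
7     13        39     B                  507
8    296        22     B                 6512
9      9       107     A                  963
10   111        30     B                 3330
11   136        55     C                 7480
sort by payments_times_term:
    term  payments grade  payments_times_term
7     13        39     B                  507
9      9       107     A                  963
5    354         3     C                 1062
1    334         4     C                 1336
0     95        32     A                 3040
10   111        30     B                 3330
4    123        30     D                 3690
8    296        22     B                 6512
11   136        55     C                 7480
3    100        86     B                 8600
2    241        59     E                14219
6    355       103     E                36565
take first 8 rows:
    term  payments grade  payments_times_term
7     13        39     B                  507
9      9       107     A                  963
5    354         3     C                 1062
1    334         4     C                 1336
0     95        32     A                 3040
10   111        30     B                 3330
4    123        30     D                 3690
8    296        22     B                 6512
Finally, value at position 5, column 'payments' = 30.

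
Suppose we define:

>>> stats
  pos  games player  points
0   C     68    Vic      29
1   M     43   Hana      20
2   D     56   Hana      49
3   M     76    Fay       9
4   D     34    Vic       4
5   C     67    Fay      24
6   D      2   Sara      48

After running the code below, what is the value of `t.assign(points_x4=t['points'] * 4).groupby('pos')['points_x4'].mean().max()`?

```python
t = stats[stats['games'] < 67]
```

134.666666667

filter rows where games < 67:
  pos  games player  points
1   M     43   Hana      20
2   D     56   Hana      49
4   D     34    Vic       4
6   D      2   Sara      48
add column points_x4 = t['points'] * 4:
  pos  games player  points  points_x4
1   M     43   Hana      20         80
2   D     56   Hana      49        196
4   D     34    Vic       4         16
6   D      2   Sara      48        192
group by pos, mean of points_x4:
pos
D    134.666667
M     80.000000
Name: points_x4, dtype: float64
So max() = 134.666666667.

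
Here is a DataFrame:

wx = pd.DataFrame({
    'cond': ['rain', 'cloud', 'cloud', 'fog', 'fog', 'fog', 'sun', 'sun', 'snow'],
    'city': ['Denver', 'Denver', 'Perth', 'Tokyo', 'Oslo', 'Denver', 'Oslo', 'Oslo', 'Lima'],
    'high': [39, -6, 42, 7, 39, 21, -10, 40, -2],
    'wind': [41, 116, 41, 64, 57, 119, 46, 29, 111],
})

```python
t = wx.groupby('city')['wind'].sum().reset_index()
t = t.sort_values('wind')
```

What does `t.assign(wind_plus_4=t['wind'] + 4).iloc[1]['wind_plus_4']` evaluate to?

group by city, sum of wind:
city
Denver    276
Lima      111
Oslo      132
Perth      41
Tokyo      64
Name: wind, dtype: int64
reset_index():
     city  wind
0  Denver   276
1    Lima   111
2    Oslo   132
3   Perth    41
4   Tokyo    64
sort by wind:
     city  wind
3   Perth    41
4   Tokyo    64
1    Lima   111
2    Oslo   132
0  Denver   276
add column wind_plus_4 = t['wind'] + 4:
     city  wind  wind_plus_4
3   Perth    41           45
4   Tokyo    64           68
1    Lima   111          115
2    Oslo   132          136
0  Denver   276          280
Finally, value at position 1, column 'wind_plus_4' = 68.

68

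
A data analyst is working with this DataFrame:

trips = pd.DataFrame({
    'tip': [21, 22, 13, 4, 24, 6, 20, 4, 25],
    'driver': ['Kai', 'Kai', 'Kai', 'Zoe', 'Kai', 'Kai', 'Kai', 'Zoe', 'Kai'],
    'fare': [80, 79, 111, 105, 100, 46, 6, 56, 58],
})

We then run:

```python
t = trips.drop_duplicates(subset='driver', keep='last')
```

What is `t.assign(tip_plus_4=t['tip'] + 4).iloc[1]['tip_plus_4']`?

drop duplicate driver (keep=last):
   tip driver  fare
7    4    Zoe    56
8   25    Kai    58
add column tip_plus_4 = t['tip'] + 4:
   tip driver  fare  tip_plus_4
7    4    Zoe    56           8
8   25    Kai    58          29
So iloc[1]['tip_plus_4'] = 29.

29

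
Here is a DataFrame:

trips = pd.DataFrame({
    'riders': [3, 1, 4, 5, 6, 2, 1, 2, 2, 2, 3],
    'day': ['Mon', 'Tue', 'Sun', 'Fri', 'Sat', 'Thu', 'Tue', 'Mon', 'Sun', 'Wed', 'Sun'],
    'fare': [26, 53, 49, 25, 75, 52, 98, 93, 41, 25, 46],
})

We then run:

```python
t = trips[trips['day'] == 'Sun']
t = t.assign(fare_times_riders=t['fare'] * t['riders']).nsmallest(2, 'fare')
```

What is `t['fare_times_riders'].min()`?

filter rows where day == 'Sun':
    riders  day  fare
2        4  Sun    49
8        2  Sun    41
10       3  Sun    46
add column fare_times_riders = t['fare'] * t['riders']:
    riders  day  fare  fare_times_riders
2        4  Sun    49                196
8        2  Sun    41                 82
10       3  Sun    46                138
take 2 rows with smallest fare:
    riders  day  fare  fare_times_riders
8        2  Sun    41                 82
10       3  Sun    46                138

82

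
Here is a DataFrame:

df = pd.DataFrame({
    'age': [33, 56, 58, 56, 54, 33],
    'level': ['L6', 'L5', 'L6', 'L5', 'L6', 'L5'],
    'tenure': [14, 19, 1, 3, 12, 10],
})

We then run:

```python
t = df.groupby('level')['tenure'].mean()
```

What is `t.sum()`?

19.6666666667

group by level, mean of tenure:
level
L5    10.666667
L6     9.000000
Name: tenure, dtype: float64
The sum of the resulting series is 19.6666666667.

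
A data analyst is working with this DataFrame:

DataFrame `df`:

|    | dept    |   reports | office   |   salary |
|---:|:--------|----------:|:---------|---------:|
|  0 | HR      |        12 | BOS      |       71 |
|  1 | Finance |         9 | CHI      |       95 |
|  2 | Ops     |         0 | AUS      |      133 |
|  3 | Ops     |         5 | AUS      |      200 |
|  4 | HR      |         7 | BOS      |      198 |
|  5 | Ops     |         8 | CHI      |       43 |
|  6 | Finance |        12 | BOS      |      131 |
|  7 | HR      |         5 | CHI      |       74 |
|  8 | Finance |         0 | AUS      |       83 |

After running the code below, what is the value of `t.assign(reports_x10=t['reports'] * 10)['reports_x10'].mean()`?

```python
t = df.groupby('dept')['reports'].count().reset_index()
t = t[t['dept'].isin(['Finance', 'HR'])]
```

30.0

group by dept, count of reports:
dept
Finance    3
HR         3
Ops        3
Name: reports, dtype: int64
reset_index():
      dept  reports
0  Finance        3
1       HR        3
2      Ops        3
filter rows where dept in ['Finance', 'HR']:
      dept  reports
0  Finance        3
1       HR        3
add column reports_x10 = t['reports'] * 10:
      dept  reports  reports_x10
0  Finance        3           30
1       HR        3           30
Reading off the mean of column 'reports_x10', we get 30.0.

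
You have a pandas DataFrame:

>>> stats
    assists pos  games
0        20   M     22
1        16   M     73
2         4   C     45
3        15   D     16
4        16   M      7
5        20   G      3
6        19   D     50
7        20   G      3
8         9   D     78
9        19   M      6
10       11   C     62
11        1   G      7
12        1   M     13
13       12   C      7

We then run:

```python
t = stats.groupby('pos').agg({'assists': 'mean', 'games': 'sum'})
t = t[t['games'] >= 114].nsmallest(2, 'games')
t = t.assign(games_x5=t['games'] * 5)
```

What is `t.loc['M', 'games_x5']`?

605

group by pos: mean(assists), sum(games):
       assists  games
pos                  
C     9.000000    114
D    14.333333    144
G    13.666667     13
M    14.400000    121
filter rows where games >= 114:
       assists  games
pos                  
C     9.000000    114
D    14.333333    144
M    14.400000    121
take 2 rows with smallest games:
     assists  games
pos                
C        9.0    114
M       14.4    121
add column games_x5 = t['games'] * 5:
     assists  games  games_x5
pos                          
C        9.0    114       570
M       14.4    121       605
The value at row 'M', column 'games_x5' is 605.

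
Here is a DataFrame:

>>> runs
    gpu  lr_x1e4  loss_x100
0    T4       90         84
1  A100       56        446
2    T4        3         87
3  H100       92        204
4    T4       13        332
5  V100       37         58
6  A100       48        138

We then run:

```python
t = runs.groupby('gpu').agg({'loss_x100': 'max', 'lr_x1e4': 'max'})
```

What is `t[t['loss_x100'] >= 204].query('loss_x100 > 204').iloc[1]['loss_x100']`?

332

group by gpu: max(loss_x100), max(lr_x1e4):
      loss_x100  lr_x1e4
gpu                     
A100        446       56
H100        204       92
T4          332       90
V100         58       37
filter rows where loss_x100 >= 204:
      loss_x100  lr_x1e4
gpu                     
A100        446       56
H100        204       92
T4          332       90
filter rows where loss_x100 > 204:
      loss_x100  lr_x1e4
gpu                     
A100        446       56
T4          332       90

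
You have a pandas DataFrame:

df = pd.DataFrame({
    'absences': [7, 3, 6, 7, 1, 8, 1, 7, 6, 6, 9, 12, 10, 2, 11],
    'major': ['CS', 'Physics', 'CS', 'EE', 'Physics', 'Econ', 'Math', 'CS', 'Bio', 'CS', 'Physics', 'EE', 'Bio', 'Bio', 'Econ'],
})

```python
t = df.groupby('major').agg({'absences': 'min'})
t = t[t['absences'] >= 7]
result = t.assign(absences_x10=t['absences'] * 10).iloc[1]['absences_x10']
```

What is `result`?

80

group by major, min of absences:
         absences
major            
Bio             2
CS              6
EE              7
Econ            8
Math            1
Physics         1
filter rows where absences >= 7:
       absences
major          
EE            7
Econ          8
add column absences_x10 = t['absences'] * 10:
       absences  absences_x10
major                        
EE            7            70
Econ          8            80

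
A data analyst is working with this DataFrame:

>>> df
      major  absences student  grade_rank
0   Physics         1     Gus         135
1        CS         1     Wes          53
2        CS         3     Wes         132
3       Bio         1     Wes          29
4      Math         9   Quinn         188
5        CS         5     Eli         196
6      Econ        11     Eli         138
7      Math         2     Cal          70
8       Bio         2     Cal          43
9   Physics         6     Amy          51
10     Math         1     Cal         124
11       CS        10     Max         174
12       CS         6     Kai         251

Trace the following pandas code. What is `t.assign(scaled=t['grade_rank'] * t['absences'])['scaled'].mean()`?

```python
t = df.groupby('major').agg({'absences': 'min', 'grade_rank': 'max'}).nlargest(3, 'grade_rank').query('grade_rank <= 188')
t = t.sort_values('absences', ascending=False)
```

853.0

group by major: min(absences), max(grade_rank):
         absences  grade_rank
major                        
Bio             1          43
CS              1         251
Econ           11         138
Math            1         188
Physics         1         135
take 3 rows with largest grade_rank:
       absences  grade_rank
major                      
CS            1         251
Math          1         188
Econ         11         138
filter rows where grade_rank <= 188:
       absences  grade_rank
major                      
Math          1         188
Econ         11         138
sort by absences descending:
       absences  grade_rank
major                      
Econ         11         138
Math          1         188
add column scaled = t['grade_rank'] * t['absences']:
       absences  grade_rank  scaled
major                              
Econ         11         138    1518
Math          1         188     188
mean of column 'scaled' → 853.0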